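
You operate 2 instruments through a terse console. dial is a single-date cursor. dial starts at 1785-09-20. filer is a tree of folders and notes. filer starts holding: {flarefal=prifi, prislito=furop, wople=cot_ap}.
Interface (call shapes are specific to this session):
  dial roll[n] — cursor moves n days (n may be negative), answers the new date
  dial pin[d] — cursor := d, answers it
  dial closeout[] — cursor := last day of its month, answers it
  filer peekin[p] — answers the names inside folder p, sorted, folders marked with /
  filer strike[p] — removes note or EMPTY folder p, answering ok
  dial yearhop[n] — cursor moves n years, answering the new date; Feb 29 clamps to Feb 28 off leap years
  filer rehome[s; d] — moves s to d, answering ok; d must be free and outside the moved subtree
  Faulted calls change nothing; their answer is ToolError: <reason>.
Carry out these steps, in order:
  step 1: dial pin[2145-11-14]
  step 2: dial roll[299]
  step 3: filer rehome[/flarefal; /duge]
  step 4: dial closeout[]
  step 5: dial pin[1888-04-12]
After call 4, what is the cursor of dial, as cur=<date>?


// dial pin(d→2145-11-14) ~> 2145-11-14
// dial roll(n→299) ~> 2146-09-09
// filer rehome(s→/flarefal, d→/duge) ~> ok
// dial closeout() ~> 2146-09-30
// dial pin(d→1888-04-12) ~> 1888-04-12

Answer: cur=2146-09-30


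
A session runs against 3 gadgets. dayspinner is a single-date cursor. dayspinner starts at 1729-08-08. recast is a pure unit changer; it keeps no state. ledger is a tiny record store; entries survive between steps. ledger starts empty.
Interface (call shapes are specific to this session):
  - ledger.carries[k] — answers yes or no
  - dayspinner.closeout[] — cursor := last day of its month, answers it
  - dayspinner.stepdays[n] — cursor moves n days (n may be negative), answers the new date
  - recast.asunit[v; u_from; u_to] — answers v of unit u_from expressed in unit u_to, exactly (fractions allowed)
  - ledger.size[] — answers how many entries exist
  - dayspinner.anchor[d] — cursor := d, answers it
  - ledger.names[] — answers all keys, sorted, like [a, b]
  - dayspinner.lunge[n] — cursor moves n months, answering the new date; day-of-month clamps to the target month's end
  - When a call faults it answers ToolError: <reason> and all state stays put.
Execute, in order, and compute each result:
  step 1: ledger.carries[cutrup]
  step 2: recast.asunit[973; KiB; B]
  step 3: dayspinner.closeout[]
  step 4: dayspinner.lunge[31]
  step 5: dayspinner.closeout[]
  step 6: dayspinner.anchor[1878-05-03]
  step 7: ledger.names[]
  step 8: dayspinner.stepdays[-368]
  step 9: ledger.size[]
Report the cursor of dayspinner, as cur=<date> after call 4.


> ledger.carries k='cutrup'
  no
> recast.asunit v='973' u_from='KiB' u_to='B'
  996352
> dayspinner.closeout
  1729-08-31
> dayspinner.lunge n='31'
  1732-03-31
> dayspinner.closeout
  1732-03-31
> dayspinner.anchor d='1878-05-03'
  1878-05-03
> ledger.names
  []
> dayspinner.stepdays n='-368'
  1877-04-30
> ledger.size
  0

Answer: cur=1732-03-31


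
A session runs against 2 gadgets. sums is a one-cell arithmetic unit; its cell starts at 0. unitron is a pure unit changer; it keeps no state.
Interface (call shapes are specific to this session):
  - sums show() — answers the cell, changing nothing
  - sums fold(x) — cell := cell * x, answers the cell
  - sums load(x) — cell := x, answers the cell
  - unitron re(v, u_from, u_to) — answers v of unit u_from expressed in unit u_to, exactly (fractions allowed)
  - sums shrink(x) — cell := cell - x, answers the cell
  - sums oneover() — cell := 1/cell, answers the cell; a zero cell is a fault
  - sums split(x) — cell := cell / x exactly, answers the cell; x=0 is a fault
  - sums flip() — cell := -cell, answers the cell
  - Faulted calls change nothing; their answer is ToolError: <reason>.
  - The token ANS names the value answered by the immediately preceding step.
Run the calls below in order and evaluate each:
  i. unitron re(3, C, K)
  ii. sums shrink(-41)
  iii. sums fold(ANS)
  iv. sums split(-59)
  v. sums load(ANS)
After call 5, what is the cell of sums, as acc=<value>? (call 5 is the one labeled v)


$ unitron re v='3' u_from='C' u_to='K'
:: 5523/20
$ sums shrink x='-41'
:: 41
$ sums fold x='ANS'
:: 1681
$ sums split x='-59'
:: -1681/59
$ sums load x='ANS'
:: -1681/59

Answer: acc=-1681/59


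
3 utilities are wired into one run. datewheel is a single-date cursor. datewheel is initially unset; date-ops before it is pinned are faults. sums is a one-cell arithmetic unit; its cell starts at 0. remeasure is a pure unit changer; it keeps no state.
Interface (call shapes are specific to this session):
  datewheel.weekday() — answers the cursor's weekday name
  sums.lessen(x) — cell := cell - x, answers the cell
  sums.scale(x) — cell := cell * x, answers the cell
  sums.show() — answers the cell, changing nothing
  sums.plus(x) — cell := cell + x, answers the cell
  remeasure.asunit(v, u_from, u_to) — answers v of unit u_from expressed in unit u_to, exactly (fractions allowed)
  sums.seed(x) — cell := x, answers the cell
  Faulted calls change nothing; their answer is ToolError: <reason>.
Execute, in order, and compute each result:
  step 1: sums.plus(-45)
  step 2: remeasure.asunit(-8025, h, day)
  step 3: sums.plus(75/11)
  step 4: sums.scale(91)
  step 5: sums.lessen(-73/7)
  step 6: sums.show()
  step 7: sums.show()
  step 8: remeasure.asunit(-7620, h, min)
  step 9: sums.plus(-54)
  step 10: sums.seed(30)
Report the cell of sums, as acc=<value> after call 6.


> sums.plus -45
  -45
> remeasure.asunit -8025 h day
  -2675/8
> sums.plus 75/11
  -420/11
> sums.scale 91
  -38220/11
> sums.lessen -73/7
  -266737/77
> sums.show
  -266737/77
> sums.show
  -266737/77
> remeasure.asunit -7620 h min
  -457200
> sums.plus -54
  -270895/77
> sums.seed 30
  30

Answer: acc=-266737/77


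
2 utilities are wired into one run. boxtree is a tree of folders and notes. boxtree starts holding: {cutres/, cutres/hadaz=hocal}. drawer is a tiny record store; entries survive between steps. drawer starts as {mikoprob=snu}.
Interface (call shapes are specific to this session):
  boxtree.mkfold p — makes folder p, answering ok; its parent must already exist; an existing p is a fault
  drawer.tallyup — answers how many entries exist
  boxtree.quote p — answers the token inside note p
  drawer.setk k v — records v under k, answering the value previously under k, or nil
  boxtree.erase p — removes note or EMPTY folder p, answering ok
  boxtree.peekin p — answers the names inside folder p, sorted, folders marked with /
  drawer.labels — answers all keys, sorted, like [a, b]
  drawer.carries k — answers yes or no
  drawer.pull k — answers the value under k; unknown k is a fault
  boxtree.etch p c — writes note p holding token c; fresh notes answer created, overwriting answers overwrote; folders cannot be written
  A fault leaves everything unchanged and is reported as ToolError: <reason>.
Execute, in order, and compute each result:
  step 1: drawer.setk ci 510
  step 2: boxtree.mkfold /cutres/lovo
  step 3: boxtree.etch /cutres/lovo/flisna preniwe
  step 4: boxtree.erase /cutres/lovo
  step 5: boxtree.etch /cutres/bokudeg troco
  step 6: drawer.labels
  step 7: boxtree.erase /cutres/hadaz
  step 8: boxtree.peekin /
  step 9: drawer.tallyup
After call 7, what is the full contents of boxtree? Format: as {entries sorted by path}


Answer: {cutres/, cutres/bokudeg=troco, cutres/lovo/, cutres/lovo/flisna=preniwe}

Derivation:
-> drawer.setk(k: ci, v: 510)
<- nil
-> boxtree.mkfold(p: /cutres/lovo)
<- ok
-> boxtree.etch(p: /cutres/lovo/flisna, c: preniwe)
<- created
-> boxtree.erase(p: /cutres/lovo)
<- ToolError: not empty
-> boxtree.etch(p: /cutres/bokudeg, c: troco)
<- created
-> drawer.labels()
<- [ci, mikoprob]
-> boxtree.erase(p: /cutres/hadaz)
<- ok
-> boxtree.peekin(p: /)
<- [cutres/]
-> drawer.tallyup()
<- 2


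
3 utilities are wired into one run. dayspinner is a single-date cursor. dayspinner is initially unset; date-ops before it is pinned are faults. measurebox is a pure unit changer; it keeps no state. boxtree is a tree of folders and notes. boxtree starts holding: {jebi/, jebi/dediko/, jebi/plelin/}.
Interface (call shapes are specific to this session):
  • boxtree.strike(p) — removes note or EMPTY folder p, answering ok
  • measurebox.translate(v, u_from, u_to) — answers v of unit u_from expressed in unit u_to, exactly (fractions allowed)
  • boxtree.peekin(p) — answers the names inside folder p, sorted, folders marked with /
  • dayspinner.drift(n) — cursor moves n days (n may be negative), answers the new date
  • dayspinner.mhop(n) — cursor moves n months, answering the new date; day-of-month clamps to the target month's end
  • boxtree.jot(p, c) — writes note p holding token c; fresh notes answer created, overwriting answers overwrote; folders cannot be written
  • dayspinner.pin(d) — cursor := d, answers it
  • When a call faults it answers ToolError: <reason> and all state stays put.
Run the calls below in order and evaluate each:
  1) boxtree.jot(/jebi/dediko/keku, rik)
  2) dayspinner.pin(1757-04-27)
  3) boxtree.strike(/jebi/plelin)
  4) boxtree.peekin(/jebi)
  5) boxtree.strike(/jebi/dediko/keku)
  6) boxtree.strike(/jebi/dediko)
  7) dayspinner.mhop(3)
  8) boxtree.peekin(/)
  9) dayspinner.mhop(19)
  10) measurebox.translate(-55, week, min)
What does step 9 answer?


-- jot(/jebi/dediko/keku, rik) => created
-- pin(1757-04-27) => 1757-04-27
-- strike(/jebi/plelin) => ok
-- peekin(/jebi) => [dediko/]
-- strike(/jebi/dediko/keku) => ok
-- strike(/jebi/dediko) => ok
-- mhop(3) => 1757-07-27
-- peekin(/) => [jebi/]
-- mhop(19) => 1759-02-27
-- translate(-55, week, min) => -554400

Answer: 1759-02-27


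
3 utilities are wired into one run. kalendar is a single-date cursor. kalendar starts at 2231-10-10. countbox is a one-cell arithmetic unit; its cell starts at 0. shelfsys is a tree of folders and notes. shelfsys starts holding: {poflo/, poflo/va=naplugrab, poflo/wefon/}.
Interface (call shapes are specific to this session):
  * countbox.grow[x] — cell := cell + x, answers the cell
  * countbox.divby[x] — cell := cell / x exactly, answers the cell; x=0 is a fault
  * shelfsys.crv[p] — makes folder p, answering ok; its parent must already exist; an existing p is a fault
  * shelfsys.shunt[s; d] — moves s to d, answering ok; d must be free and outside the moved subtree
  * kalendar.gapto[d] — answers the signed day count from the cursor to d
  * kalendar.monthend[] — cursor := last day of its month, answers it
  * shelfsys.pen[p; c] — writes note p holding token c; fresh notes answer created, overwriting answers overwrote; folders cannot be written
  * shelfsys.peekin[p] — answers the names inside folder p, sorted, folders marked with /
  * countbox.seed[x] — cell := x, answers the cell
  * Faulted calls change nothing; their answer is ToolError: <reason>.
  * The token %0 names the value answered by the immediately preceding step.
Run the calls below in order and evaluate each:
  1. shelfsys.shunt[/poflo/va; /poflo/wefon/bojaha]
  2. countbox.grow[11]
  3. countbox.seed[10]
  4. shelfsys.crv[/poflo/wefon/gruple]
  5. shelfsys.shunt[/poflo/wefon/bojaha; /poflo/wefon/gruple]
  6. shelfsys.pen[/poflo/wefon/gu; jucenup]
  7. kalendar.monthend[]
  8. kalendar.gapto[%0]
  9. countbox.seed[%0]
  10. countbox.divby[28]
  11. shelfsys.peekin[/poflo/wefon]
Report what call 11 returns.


Answer: [bojaha, gruple/, gu]

Derivation:
Now I run shelfsys.shunt using /poflo/va, /poflo/wefon/bojaha, and get ok.
Calling countbox.grow using 11, and get 11.
I try countbox.seed using 10, → 10.
Now I run shelfsys.crv using /poflo/wefon/gruple, which returns ok.
I invoke shelfsys.shunt using /poflo/wefon/bojaha, /poflo/wefon/gruple, and observe ToolError: exists.
I run shelfsys.pen using /poflo/wefon/gu, jucenup, and get created.
Next I call kalendar.monthend(), which returns 2231-10-31.
Now I run kalendar.gapto using %0, and get 0.
I run countbox.seed using %0: 0.
I run countbox.divby using 28: 0.
I try shelfsys.peekin using /poflo/wefon, — result: [bojaha, gruple/, gu].


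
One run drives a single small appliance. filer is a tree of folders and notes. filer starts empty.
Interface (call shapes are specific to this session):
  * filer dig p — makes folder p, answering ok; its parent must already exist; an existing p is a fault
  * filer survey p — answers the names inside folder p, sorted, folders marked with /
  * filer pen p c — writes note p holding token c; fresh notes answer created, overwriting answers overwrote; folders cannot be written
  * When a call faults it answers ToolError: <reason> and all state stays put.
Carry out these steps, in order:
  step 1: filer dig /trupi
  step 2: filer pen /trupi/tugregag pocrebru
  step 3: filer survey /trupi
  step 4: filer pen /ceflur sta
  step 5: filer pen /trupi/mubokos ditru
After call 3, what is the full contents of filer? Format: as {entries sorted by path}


Answer: {trupi/, trupi/tugregag=pocrebru}

Derivation:
-- 1. filer dig(p=/trupi) -> ok
-- 2. filer pen(p=/trupi/tugregag, c=pocrebru) -> created
-- 3. filer survey(p=/trupi) -> [tugregag]
-- 4. filer pen(p=/ceflur, c=sta) -> created
-- 5. filer pen(p=/trupi/mubokos, c=ditru) -> created


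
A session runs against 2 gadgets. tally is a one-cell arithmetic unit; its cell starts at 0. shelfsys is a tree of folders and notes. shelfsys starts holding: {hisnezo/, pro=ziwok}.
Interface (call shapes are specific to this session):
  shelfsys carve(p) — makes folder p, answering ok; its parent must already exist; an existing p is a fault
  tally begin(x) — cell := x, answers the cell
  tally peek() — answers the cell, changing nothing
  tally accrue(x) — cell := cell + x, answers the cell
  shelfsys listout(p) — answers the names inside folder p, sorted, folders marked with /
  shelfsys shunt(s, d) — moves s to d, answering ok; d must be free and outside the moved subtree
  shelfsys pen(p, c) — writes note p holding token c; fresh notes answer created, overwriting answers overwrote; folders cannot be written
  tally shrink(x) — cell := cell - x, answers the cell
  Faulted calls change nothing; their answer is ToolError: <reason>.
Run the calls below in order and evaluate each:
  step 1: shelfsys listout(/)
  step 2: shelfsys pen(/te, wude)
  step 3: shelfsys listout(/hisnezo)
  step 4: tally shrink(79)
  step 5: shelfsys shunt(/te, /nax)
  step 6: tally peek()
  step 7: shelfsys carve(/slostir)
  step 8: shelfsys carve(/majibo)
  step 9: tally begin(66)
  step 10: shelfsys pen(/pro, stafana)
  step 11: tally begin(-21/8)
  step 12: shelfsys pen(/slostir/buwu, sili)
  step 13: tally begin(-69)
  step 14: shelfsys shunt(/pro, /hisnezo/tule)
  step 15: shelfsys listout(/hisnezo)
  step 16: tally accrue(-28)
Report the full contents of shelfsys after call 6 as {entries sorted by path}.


Do: shelfsys listout[p=/]
See: [hisnezo/, pro]
Do: shelfsys pen[p=/te; c=wude]
See: created
Do: shelfsys listout[p=/hisnezo]
See: []
Do: tally shrink[x=79]
See: -79
Do: shelfsys shunt[s=/te; d=/nax]
See: ok
Do: tally peek[]
See: -79
Do: shelfsys carve[p=/slostir]
See: ok
Do: shelfsys carve[p=/majibo]
See: ok
Do: tally begin[x=66]
See: 66
Do: shelfsys pen[p=/pro; c=stafana]
See: overwrote
Do: tally begin[x=-21/8]
See: -21/8
Do: shelfsys pen[p=/slostir/buwu; c=sili]
See: created
Do: tally begin[x=-69]
See: -69
Do: shelfsys shunt[s=/pro; d=/hisnezo/tule]
See: ok
Do: shelfsys listout[p=/hisnezo]
See: [tule]
Do: tally accrue[x=-28]
See: -97

Answer: {hisnezo/, nax=wude, pro=ziwok}


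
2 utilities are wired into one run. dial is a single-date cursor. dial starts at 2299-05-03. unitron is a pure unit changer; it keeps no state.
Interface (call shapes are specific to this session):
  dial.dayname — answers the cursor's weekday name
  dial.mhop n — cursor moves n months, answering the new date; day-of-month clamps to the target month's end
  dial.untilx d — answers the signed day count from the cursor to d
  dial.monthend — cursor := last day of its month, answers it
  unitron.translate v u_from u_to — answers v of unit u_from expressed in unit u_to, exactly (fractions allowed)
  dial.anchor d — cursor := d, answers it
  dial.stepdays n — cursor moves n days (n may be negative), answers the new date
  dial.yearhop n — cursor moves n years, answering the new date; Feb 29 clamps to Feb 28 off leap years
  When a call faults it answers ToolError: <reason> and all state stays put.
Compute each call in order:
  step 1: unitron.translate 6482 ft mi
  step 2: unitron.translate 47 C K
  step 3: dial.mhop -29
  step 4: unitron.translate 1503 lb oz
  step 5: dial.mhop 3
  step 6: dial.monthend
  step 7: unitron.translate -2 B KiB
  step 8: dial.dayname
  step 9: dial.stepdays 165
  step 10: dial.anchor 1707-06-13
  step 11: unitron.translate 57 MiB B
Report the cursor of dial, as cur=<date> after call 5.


Answer: cur=2297-03-03

Derivation:
# unitron.translate(v→6482, u_from→ft, u_to→mi) ~> 3241/2640
# unitron.translate(v→47, u_from→C, u_to→K) ~> 6403/20
# dial.mhop(n→-29) ~> 2296-12-03
# unitron.translate(v→1503, u_from→lb, u_to→oz) ~> 24048
# dial.mhop(n→3) ~> 2297-03-03
# dial.monthend() ~> 2297-03-31
# unitron.translate(v→-2, u_from→B, u_to→KiB) ~> -1/512
# dial.dayname() ~> Wednesday
# dial.stepdays(n→165) ~> 2297-09-12
# dial.anchor(d→1707-06-13) ~> 1707-06-13
# unitron.translate(v→57, u_from→MiB, u_to→B) ~> 59768832


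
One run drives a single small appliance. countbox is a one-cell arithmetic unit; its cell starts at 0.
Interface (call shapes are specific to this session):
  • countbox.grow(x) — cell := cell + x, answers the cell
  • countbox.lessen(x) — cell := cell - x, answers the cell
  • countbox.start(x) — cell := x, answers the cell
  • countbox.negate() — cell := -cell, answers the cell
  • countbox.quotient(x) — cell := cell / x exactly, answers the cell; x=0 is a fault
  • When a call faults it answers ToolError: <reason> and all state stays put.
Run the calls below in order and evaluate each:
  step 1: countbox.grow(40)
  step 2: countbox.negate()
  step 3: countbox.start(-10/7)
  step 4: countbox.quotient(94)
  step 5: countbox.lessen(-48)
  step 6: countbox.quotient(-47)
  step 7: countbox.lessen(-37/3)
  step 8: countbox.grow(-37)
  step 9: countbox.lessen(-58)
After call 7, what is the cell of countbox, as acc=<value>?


% countbox.grow x: 40
[out] 40
% countbox.negate
[out] -40
% countbox.start x: -10/7
[out] -10/7
% countbox.quotient x: 94
[out] -5/329
% countbox.lessen x: -48
[out] 15787/329
% countbox.quotient x: -47
[out] -15787/15463
% countbox.lessen x: -37/3
[out] 524770/46389
% countbox.grow x: -37
[out] -1191623/46389
% countbox.lessen x: -58
[out] 1498939/46389

Answer: acc=524770/46389


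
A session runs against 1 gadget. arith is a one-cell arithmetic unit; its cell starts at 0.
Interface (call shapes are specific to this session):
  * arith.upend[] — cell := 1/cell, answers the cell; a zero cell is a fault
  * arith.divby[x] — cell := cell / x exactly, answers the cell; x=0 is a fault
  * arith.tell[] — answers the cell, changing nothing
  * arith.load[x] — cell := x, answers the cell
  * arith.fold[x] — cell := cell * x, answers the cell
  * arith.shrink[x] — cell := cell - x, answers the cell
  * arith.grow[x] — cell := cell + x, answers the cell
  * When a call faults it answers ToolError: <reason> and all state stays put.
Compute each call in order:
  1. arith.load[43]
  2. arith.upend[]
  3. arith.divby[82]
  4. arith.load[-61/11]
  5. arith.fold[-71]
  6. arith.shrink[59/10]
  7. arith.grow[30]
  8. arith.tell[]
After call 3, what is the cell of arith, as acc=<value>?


Step: arith.load[x: 43]
Result: 43
Step: arith.upend[]
Result: 1/43
Step: arith.divby[x: 82]
Result: 1/3526
Step: arith.load[x: -61/11]
Result: -61/11
Step: arith.fold[x: -71]
Result: 4331/11
Step: arith.shrink[x: 59/10]
Result: 42661/110
Step: arith.grow[x: 30]
Result: 45961/110
Step: arith.tell[]
Result: 45961/110

Answer: acc=1/3526


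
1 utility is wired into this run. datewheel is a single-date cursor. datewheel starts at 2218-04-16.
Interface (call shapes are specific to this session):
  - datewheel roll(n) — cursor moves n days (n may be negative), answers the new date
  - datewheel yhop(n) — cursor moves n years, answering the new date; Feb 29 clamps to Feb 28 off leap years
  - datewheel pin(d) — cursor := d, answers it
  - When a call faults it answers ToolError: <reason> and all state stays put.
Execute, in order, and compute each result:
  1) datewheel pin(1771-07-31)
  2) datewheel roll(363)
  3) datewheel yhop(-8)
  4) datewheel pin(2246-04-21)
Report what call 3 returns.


Answer: 1764-07-28

Derivation:
$ datewheel pin d='1771-07-31'
[out] 1771-07-31
$ datewheel roll n='363'
[out] 1772-07-28
$ datewheel yhop n='-8'
[out] 1764-07-28
$ datewheel pin d='2246-04-21'
[out] 2246-04-21


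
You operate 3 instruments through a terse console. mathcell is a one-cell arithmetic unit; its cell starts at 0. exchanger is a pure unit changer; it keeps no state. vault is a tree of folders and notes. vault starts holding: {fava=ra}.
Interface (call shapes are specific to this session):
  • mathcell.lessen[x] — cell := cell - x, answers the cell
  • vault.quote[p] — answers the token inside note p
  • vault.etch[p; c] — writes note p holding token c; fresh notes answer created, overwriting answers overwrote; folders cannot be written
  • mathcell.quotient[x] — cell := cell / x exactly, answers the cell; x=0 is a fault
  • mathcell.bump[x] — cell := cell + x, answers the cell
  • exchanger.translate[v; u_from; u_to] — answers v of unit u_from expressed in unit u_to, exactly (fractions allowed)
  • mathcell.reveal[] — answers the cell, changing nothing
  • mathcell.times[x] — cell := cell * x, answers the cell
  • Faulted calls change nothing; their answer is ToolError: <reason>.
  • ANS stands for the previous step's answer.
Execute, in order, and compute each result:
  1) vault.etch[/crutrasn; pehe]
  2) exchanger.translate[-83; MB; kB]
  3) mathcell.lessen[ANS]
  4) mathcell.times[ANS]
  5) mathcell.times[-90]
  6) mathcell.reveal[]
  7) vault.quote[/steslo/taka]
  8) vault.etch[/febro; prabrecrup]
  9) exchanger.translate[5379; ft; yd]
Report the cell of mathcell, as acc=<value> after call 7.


Calling vault.etch on p→/crutrasn, c→pehe, and see created.
Invoking exchanger.translate on v→-83, u_from→MB, u_to→kB, — result: -83000.
I run mathcell.lessen on x→ANS, and get 83000.
Next I call mathcell.times on x→ANS, which returns 6889000000.
Invoking mathcell.times on x→-90, and see -620010000000.
Now I run mathcell.reveal, and see -620010000000.
I run vault.quote on p→/steslo/taka, and observe ToolError: not found.
I use vault.etch on p→/febro, c→prabrecrup, → created.
I run exchanger.translate on v→5379, u_from→ft, u_to→yd, and observe 1793.

Answer: acc=-620010000000


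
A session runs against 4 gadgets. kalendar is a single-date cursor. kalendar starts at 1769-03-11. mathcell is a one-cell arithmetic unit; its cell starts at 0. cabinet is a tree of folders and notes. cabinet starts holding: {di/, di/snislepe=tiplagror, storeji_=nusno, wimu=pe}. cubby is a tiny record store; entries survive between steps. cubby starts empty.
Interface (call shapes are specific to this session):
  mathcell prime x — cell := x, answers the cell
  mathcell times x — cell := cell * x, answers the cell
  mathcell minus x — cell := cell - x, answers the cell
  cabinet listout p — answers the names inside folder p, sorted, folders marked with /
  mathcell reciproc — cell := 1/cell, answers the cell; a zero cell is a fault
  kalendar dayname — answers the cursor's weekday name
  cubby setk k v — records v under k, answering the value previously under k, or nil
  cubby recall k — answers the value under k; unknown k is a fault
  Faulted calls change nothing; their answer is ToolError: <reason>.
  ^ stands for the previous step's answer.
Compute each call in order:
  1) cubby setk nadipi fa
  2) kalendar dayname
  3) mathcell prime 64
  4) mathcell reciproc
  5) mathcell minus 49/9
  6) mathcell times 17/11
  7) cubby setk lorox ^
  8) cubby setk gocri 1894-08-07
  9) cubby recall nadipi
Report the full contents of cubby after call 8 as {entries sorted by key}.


;; 1. cubby setk(k='nadipi', v='fa') => nil
;; 2. kalendar dayname() => Saturday
;; 3. mathcell prime(x='64') => 64
;; 4. mathcell reciproc() => 1/64
;; 5. mathcell minus(x='49/9') => -3127/576
;; 6. mathcell times(x='17/11') => -53159/6336
;; 7. cubby setk(k='lorox', v='^') => nil
;; 8. cubby setk(k='gocri', v='1894-08-07') => nil
;; 9. cubby recall(k='nadipi') => fa

Answer: {gocri=1894-08-07, lorox=-53159/6336, nadipi=fa}


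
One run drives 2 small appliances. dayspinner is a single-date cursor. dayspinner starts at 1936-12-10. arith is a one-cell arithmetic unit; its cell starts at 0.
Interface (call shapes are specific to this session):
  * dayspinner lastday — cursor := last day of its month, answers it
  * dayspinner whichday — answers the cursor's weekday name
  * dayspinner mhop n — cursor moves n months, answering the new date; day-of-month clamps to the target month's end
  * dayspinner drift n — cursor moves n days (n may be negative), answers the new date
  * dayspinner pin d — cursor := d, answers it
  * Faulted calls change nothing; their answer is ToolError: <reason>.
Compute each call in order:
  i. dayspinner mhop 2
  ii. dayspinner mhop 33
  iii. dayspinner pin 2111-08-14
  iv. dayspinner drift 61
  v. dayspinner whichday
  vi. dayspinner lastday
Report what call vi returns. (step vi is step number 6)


>> dayspinner mhop(2)
<< 1937-02-10
>> dayspinner mhop(33)
<< 1939-11-10
>> dayspinner pin(2111-08-14)
<< 2111-08-14
>> dayspinner drift(61)
<< 2111-10-14
>> dayspinner whichday()
<< Wednesday
>> dayspinner lastday()
<< 2111-10-31

Answer: 2111-10-31


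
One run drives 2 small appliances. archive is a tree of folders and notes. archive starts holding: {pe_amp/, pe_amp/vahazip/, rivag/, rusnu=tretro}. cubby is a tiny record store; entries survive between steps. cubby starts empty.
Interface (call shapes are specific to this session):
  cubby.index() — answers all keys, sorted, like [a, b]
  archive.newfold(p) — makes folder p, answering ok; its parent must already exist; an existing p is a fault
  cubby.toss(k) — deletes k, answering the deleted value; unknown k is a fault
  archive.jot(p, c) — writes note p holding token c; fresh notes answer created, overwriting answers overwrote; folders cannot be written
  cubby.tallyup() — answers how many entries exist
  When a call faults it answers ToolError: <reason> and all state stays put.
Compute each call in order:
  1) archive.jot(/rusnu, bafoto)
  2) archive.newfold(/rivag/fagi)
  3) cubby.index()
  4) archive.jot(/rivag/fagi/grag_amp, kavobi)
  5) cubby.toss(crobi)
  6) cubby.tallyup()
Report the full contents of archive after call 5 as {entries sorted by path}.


Answer: {pe_amp/, pe_amp/vahazip/, rivag/, rivag/fagi/, rivag/fagi/grag_amp=kavobi, rusnu=bafoto}

Derivation:
CALL archive.jot[p→/rusnu; c→bafoto]
RET  overwrote
CALL archive.newfold[p→/rivag/fagi]
RET  ok
CALL cubby.index[]
RET  []
CALL archive.jot[p→/rivag/fagi/grag_amp; c→kavobi]
RET  created
CALL cubby.toss[k→crobi]
RET  ToolError: no such key crobi
CALL cubby.tallyup[]
RET  0


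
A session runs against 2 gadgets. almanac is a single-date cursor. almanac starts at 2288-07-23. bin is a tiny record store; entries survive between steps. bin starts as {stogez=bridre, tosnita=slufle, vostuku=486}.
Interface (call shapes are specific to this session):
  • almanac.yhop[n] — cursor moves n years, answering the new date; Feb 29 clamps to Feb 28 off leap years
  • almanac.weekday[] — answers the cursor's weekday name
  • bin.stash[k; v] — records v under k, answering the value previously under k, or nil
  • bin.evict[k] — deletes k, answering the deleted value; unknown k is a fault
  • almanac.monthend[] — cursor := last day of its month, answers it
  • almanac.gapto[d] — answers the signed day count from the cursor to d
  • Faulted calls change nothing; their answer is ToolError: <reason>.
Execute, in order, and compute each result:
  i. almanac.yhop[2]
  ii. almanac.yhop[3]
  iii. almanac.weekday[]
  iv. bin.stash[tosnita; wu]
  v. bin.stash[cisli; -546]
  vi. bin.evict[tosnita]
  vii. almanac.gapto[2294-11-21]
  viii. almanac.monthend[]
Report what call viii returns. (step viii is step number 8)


Answer: 2293-07-31

Derivation:
I try almanac.yhop passing 2, and see 2290-07-23.
I use almanac.yhop passing 3, yielding 2293-07-23.
Using almanac.weekday(), and see Sunday.
I try bin.stash passing tosnita, wu, — result: slufle.
Next I call bin.stash passing cisli, -546, → nil.
Calling bin.evict passing tosnita, and observe wu.
Calling almanac.gapto passing 2294-11-21, and observe 486.
Then almanac.monthend, and see 2293-07-31.


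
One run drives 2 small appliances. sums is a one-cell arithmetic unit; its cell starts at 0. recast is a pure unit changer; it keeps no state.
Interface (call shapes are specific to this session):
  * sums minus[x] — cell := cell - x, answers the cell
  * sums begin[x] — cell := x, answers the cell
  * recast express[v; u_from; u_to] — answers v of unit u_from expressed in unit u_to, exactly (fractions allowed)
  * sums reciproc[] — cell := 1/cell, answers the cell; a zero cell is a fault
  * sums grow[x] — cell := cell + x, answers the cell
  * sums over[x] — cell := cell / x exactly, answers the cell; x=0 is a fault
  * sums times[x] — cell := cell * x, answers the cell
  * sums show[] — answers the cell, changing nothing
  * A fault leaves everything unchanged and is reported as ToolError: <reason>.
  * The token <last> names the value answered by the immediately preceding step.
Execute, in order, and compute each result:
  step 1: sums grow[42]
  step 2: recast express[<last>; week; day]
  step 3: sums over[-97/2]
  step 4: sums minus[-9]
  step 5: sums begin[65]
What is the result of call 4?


>>> sums grow x=42
:: 42
>>> recast express v=<last> u_from=week u_to=day
:: 294
>>> sums over x=-97/2
:: -84/97
>>> sums minus x=-9
:: 789/97
>>> sums begin x=65
:: 65

Answer: 789/97


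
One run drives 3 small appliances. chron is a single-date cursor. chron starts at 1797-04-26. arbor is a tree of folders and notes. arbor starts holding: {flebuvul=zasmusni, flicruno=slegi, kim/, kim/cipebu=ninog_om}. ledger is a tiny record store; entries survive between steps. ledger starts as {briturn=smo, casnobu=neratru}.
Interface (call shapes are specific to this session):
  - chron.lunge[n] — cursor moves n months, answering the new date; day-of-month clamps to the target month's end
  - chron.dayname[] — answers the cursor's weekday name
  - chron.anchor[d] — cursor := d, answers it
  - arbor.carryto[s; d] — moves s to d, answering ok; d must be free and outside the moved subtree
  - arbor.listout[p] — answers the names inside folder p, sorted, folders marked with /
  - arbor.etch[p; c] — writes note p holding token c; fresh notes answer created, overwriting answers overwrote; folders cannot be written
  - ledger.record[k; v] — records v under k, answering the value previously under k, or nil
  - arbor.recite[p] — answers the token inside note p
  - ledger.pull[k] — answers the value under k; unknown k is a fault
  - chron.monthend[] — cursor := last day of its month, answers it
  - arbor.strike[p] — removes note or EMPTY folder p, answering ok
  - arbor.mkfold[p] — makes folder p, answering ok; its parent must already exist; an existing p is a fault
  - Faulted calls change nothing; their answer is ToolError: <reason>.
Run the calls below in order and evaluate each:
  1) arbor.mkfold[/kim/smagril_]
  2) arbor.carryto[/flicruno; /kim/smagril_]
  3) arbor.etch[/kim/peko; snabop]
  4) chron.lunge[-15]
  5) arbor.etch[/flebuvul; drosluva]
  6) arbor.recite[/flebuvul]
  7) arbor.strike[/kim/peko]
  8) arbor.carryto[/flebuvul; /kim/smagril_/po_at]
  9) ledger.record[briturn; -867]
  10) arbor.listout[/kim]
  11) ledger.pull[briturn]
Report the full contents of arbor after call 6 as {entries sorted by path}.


Answer: {flebuvul=drosluva, flicruno=slegi, kim/, kim/cipebu=ninog_om, kim/peko=snabop, kim/smagril_/}

Derivation:
> mkfold p: /kim/smagril_
:: ok
> carryto s: /flicruno d: /kim/smagril_
:: ToolError: exists
> etch p: /kim/peko c: snabop
:: created
> lunge n: -15
:: 1796-01-26
> etch p: /flebuvul c: drosluva
:: overwrote
> recite p: /flebuvul
:: drosluva
> strike p: /kim/peko
:: ok
> carryto s: /flebuvul d: /kim/smagril_/po_at
:: ok
> record k: briturn v: -867
:: smo
> listout p: /kim
:: [cipebu, smagril_/]
> pull k: briturn
:: -867


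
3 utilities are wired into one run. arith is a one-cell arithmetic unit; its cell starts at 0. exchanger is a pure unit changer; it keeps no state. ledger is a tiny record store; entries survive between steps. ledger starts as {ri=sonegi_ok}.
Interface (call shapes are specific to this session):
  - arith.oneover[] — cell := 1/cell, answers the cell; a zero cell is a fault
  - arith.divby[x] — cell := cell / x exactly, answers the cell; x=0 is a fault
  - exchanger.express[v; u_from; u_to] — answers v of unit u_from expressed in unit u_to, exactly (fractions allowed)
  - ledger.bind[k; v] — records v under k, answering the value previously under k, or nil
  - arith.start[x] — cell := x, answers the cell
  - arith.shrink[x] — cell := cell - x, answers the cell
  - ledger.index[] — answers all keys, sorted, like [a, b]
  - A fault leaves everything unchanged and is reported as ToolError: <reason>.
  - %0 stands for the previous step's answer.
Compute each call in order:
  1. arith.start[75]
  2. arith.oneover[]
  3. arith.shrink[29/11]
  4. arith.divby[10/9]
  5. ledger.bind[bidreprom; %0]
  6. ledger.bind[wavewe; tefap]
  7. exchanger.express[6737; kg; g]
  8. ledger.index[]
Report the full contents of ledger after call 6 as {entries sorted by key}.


Answer: {bidreprom=-3246/1375, ri=sonegi_ok, wavewe=tefap}

Derivation:
I call arith.start using x='75', — result: 75.
I use arith.oneover: 1/75.
Calling arith.shrink using x='29/11', which returns -2164/825.
I run arith.divby using x='10/9', and get -3246/1375.
Next I call ledger.bind using k='bidreprom', v='%0': nil.
I use ledger.bind using k='wavewe', v='tefap', and get nil.
Next I call exchanger.express using v='6737', u_from='kg', u_to='g', — result: 6737000.
Next I call ledger.index(), giving [bidreprom, ri, wavewe].


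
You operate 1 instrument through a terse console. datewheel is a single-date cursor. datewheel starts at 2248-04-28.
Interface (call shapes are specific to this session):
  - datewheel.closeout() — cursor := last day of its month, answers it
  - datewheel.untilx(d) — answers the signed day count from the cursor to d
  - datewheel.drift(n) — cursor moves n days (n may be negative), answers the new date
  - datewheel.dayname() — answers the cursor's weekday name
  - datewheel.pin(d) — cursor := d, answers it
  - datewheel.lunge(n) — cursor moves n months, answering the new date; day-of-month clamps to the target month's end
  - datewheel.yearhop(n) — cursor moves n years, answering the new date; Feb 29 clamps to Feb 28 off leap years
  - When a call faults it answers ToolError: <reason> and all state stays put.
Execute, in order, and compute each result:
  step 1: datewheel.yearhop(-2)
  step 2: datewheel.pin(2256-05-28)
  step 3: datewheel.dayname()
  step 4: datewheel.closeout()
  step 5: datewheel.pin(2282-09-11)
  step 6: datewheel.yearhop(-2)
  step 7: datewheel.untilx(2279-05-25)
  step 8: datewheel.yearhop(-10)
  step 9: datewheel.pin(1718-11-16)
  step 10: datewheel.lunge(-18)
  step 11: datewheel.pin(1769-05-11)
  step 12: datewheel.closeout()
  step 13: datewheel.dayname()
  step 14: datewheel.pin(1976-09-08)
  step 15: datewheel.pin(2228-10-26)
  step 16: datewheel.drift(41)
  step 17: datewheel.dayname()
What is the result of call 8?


Then yearhop with n='-2': 2246-04-28.
I invoke pin with d='2256-05-28', and observe 2256-05-28.
Calling dayname, and see Wednesday.
Now I run closeout, which returns 2256-05-31.
I try pin with d='2282-09-11', → 2282-09-11.
Invoking yearhop with n='-2', → 2280-09-11.
I call untilx with d='2279-05-25', yielding -475.
Calling yearhop with n='-10', yielding 2270-09-11.
I invoke pin with d='1718-11-16': 1718-11-16.
I use lunge with n='-18', which returns 1717-05-16.
Invoking pin with d='1769-05-11': 1769-05-11.
Then closeout(), giving 1769-05-31.
Next I call dayname: Wednesday.
Then pin with d='1976-09-08', and observe 1976-09-08.
Invoking pin with d='2228-10-26', giving 2228-10-26.
Now I run drift with n='41', yielding 2228-12-06.
Invoking dayname(), → Saturday.

Answer: 2270-09-11


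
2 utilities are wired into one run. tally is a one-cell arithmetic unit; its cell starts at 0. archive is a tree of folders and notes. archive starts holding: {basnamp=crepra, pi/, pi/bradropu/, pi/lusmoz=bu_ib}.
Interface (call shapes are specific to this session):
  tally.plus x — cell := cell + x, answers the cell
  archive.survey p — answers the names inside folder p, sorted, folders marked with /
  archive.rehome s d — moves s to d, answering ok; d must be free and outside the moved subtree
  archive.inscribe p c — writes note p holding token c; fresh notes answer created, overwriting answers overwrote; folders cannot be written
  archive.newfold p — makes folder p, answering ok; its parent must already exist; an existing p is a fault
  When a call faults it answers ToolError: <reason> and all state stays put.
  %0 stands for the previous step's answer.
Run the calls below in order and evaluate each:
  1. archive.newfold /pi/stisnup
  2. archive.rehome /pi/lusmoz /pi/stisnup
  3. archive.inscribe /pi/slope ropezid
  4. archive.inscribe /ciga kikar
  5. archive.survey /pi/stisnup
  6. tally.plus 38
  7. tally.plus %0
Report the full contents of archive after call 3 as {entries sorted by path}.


Do: newfold[p=/pi/stisnup]
See: ok
Do: rehome[s=/pi/lusmoz; d=/pi/stisnup]
See: ToolError: exists
Do: inscribe[p=/pi/slope; c=ropezid]
See: created
Do: inscribe[p=/ciga; c=kikar]
See: created
Do: survey[p=/pi/stisnup]
See: []
Do: plus[x=38]
See: 38
Do: plus[x=%0]
See: 76

Answer: {basnamp=crepra, pi/, pi/bradropu/, pi/lusmoz=bu_ib, pi/slope=ropezid, pi/stisnup/}


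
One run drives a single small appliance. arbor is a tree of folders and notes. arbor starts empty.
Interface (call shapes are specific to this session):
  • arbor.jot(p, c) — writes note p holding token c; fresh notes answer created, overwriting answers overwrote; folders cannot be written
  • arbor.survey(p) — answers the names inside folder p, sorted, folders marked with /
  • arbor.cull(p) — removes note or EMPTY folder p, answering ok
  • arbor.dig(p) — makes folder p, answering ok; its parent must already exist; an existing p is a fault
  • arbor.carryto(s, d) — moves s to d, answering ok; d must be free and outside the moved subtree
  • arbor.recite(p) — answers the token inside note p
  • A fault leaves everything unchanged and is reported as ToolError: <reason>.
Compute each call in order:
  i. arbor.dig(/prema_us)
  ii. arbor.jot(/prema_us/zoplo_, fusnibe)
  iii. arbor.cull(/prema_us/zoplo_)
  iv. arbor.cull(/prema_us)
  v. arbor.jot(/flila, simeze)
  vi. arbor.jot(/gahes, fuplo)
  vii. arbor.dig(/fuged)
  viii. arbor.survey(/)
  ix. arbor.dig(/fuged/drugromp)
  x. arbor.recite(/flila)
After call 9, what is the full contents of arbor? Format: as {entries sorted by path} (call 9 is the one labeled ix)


·→ arbor.dig(p: /prema_us)
·← ok
·→ arbor.jot(p: /prema_us/zoplo_, c: fusnibe)
·← created
·→ arbor.cull(p: /prema_us/zoplo_)
·← ok
·→ arbor.cull(p: /prema_us)
·← ok
·→ arbor.jot(p: /flila, c: simeze)
·← created
·→ arbor.jot(p: /gahes, c: fuplo)
·← created
·→ arbor.dig(p: /fuged)
·← ok
·→ arbor.survey(p: /)
·← [flila, fuged/, gahes]
·→ arbor.dig(p: /fuged/drugromp)
·← ok
·→ arbor.recite(p: /flila)
·← simeze

Answer: {flila=simeze, fuged/, fuged/drugromp/, gahes=fuplo}
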